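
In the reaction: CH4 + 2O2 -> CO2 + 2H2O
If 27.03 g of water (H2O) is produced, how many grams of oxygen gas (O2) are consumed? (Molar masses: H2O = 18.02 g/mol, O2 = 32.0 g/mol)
Moles of H2O = 27.03 g ÷ 18.02 g/mol = 1.5 mol
Mole ratio: 2 mol O2 / 2 mol H2O
Moles of O2 = 1.5 × (2/2) = 1.5 mol
Mass of O2 = 1.5 mol × 32.0 g/mol = 48 g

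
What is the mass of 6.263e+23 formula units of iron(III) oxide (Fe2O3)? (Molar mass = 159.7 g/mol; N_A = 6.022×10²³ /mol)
Moles = 6.263e+23 ÷ 6.022×10²³ = 1.04002 mol
Mass = 1.04002 mol × 159.7 g/mol = 166.1 g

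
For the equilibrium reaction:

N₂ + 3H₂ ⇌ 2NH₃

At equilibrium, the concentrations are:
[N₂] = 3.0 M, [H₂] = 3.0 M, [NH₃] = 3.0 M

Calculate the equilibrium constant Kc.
K_c = 0.1111

Kc = ([NH₃]^2) / ([N₂] × [H₂]^3)
   = ((3.0)^2) / ((3.0)·(3.0)^3)
   = 9 / 81 = 0.1111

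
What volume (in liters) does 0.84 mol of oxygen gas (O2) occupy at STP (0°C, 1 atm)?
At STP, 1 mol of gas occupies 22.4 L
Volume = 0.84 mol × 22.4 L/mol = 18.82 L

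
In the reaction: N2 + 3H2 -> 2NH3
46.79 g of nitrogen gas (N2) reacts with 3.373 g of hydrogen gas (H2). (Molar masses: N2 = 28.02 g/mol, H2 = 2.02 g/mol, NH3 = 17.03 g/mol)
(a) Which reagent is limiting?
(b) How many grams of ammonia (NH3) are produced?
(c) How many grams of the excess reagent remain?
(a) H2, (b) 18.96 g, (c) 31.19 g

Moles of N2 = 46.79 g ÷ 28.02 g/mol = 1.66988 mol
Moles of H2 = 3.373 g ÷ 2.02 g/mol = 1.6698 mol
Moles ÷ coefficient: N2: 1.66988/1 = 1.67, H2: 1.6698/3 = 0.5566
(a) H2 has the smaller value, so H2 is the limiting reagent.
(b) Moles of NH3 = 1.6698 mol H2 × (2/3) = 1.1132 mol; mass = 1.1132 mol × 17.03 g/mol = 18.96 g
(c) N2 consumed = 1.6698 × (1/3) = 0.556601 mol; remaining = 1.66988 − 0.556601 = 1.11328 mol; mass = 1.11328 mol × 28.02 g/mol = 31.19 g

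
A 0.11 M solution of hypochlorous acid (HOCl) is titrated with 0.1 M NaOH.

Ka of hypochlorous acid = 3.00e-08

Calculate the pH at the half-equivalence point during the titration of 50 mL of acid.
pH = pKa = 7.52

At the half-equivalence point, [HA] = [A⁻], so by Henderson–Hasselbalch pH = pKa + log(1) = pKa.
pKa = −log(3.00e-08) = 7.52.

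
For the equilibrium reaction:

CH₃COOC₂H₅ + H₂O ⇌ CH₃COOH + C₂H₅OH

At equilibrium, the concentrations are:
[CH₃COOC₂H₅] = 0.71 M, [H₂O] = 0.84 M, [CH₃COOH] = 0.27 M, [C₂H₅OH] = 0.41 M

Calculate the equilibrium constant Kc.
K_c = 0.1856

Kc = ([CH₃COOH] × [C₂H₅OH]) / ([CH₃COOC₂H₅] × [H₂O])
   = ((0.27)·(0.41)) / ((0.71)·(0.84))
   = 0.1107 / 0.5964 = 0.1856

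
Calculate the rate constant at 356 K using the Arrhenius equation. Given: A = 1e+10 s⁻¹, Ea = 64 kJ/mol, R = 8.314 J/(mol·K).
4.07e+00 s⁻¹

k = A·exp(-Ea/(R·T)) = 1e+10·exp(-64000/(8.314·356)) = 1e+10·exp(-21.6232) = 1e+10·4.0660e-10 = 4.07e+00 s⁻¹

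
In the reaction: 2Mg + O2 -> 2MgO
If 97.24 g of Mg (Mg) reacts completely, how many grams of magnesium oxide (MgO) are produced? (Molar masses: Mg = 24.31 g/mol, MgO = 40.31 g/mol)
Moles of Mg = 97.24 g ÷ 24.31 g/mol = 4 mol
Mole ratio: 2 mol MgO / 2 mol Mg
Moles of MgO = 4 × (2/2) = 4 mol
Mass of MgO = 4 mol × 40.31 g/mol = 161.2 g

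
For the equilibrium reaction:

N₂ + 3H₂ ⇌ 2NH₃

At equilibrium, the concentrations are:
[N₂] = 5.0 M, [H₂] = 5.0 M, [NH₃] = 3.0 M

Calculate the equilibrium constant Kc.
K_c = 0.0144

Kc = ([NH₃]^2) / ([N₂] × [H₂]^3)
   = ((3.0)^2) / ((5.0)·(5.0)^3)
   = 9 / 625 = 0.0144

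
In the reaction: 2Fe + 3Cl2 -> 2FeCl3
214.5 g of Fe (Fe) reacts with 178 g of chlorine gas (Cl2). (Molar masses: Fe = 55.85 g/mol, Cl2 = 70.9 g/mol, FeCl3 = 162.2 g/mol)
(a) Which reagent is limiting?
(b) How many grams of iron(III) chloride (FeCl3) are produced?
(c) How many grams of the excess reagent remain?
(a) Cl2, (b) 271.5 g, (c) 121 g

Moles of Fe = 214.5 g ÷ 55.85 g/mol = 3.84064 mol
Moles of Cl2 = 178 g ÷ 70.9 g/mol = 2.51058 mol
Moles ÷ coefficient: Fe: 3.84064/2 = 1.92, Cl2: 2.51058/3 = 0.8369
(a) Cl2 has the smaller value, so Cl2 is the limiting reagent.
(b) Moles of FeCl3 = 2.51058 mol Cl2 × (2/3) = 1.67372 mol; mass = 1.67372 mol × 162.2 g/mol = 271.5 g
(c) Fe consumed = 2.51058 × (2/3) = 1.67372 mol; remaining = 3.84064 − 1.67372 = 2.16693 mol; mass = 2.16693 mol × 55.85 g/mol = 121 g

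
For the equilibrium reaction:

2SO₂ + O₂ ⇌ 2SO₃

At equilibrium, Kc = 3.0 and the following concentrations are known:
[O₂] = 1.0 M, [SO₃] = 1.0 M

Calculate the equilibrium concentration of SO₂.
[SO₂] = 0.5774 M

Kc = ([SO₃]^2) / ([SO₂]^2 × [O₂]) = 3.0
[SO₂]^2 = (product terms)/(Kc · other reactant terms) = 1 / (3.0 · 1) = 0.33333
[SO₂] = (0.33333)^(1/2) = 0.5774 M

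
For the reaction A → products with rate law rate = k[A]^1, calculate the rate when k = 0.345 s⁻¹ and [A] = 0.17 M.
0.05865 M/s

rate = k·[A]^1 = 0.345·(0.17)^1 = 0.345·0.17 = 0.05865 M/s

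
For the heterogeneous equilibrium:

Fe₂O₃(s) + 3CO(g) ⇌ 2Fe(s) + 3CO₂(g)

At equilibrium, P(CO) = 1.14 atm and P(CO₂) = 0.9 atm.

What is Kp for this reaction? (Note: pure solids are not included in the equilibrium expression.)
K_p = 0.492

Solids (Fe₂O₃, Fe) are excluded.
Kp = P(CO₂)³/P(CO)³ = (0.9)³/(1.14)³ = 0.729/1.482 = 0.492.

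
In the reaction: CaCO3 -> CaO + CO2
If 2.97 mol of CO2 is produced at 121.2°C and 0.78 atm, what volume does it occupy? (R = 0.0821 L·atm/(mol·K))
T = 121.2°C + 273.15 = 394.35 K
V = nRT/P = (2.97 × 0.0821 × 394.35) / 0.78
V = 123.28 L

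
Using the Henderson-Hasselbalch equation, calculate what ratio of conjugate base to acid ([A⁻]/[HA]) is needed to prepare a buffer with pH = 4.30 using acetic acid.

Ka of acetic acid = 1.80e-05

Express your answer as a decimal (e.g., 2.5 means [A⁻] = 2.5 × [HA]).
[A⁻]/[HA] = 0.359

pKa = −log(1.80e-05) = 4.7447. pH = pKa + log([A⁻]/[HA]). 4.30 = 4.7447 + log(ratio). log(ratio) = 4.30 − 4.7447 = -0.4447. ratio = 10^(-0.4447) = 0.359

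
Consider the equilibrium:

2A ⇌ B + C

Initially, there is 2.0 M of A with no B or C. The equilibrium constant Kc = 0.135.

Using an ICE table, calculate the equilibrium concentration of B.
[B] = 0.424 M

ICE: [A] = 2.0 − 2x, [B] = [C] = x.
Kc = x²/(2.0 − 2x)² = 0.135 ⇒ √Kc = x/(2.0 − 2x).
x = √0.135·2.0/(1 + 2√0.135) = 0.36742·2.0/1.7348 = 0.42358.
[B] = x = 0.424 M.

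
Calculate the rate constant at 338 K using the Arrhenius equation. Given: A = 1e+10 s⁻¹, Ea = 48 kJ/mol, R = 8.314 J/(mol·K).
3.82e+02 s⁻¹

k = A·exp(-Ea/(R·T)) = 1e+10·exp(-48000/(8.314·338)) = 1e+10·exp(-17.0810) = 1e+10·3.8176e-08 = 3.82e+02 s⁻¹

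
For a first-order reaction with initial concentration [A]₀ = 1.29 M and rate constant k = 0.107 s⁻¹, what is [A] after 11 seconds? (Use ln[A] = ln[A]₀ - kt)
0.3976 M

ln[A] = ln[A]₀ - k·t = ln(1.29) - (0.107)·(11) = 0.2546 - 1.1770 = -0.9224
[A] = e^(-0.9224) = 0.3976 M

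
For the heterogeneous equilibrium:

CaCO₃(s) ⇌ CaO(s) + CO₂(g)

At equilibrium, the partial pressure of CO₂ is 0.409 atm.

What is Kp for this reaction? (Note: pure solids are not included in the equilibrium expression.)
K_p = 0.409

Solids (CaCO₃, CaO) have activity 1 and are excluded.
Kp = P(CO₂) = 0.409.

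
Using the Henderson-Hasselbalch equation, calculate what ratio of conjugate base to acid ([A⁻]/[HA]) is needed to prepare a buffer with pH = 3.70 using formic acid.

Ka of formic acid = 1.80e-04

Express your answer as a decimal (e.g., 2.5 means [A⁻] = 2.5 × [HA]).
[A⁻]/[HA] = 0.902

pKa = −log(1.80e-04) = 3.7447. pH = pKa + log([A⁻]/[HA]). 3.70 = 3.7447 + log(ratio). log(ratio) = 3.70 − 3.7447 = -0.0447. ratio = 10^(-0.0447) = 0.902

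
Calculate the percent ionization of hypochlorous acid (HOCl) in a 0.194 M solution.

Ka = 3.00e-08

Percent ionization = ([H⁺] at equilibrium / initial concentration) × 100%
Percent ionization = 0.0393%

Let x = [H⁺]. Ka = x²/(C - x) ⇒ x² + (3.00e-08)x - (3.00e-08)(0.194) = 0. x = 7.6274e-05. Percent = (7.6274e-05/0.194) × 100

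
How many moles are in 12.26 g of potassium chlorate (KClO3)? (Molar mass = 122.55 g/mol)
Moles = 12.26 g ÷ 122.55 g/mol = 0.1 mol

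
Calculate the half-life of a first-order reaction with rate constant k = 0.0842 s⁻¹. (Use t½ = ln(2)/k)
8.23 s

t½ = ln(2)/k = 0.6931/0.0842 = 8.23 s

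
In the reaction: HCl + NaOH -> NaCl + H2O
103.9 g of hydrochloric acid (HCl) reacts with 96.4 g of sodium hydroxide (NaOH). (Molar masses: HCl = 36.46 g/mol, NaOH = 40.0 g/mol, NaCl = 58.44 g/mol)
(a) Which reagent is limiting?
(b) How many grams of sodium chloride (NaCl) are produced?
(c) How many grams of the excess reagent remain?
(a) NaOH, (b) 140.8 g, (c) 16.03 g

Moles of HCl = 103.9 g ÷ 36.46 g/mol = 2.8497 mol
Moles of NaOH = 96.4 g ÷ 40.0 g/mol = 2.41 mol
Moles ÷ coefficient: HCl: 2.8497/1 = 2.85, NaOH: 2.41/1 = 2.41
(a) NaOH has the smaller value, so NaOH is the limiting reagent.
(b) Moles of NaCl = 2.41 mol NaOH × (1/1) = 2.41 mol; mass = 2.41 mol × 58.44 g/mol = 140.8 g
(c) HCl consumed = 2.41 × (1/1) = 2.41 mol; remaining = 2.8497 − 2.41 = 0.439698 mol; mass = 0.439698 mol × 36.46 g/mol = 16.03 g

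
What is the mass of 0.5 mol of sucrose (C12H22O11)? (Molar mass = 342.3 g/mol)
Mass = 0.5 mol × 342.3 g/mol = 171.2 g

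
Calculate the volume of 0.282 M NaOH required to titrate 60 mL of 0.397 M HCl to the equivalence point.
V_{base} = 84.5 mL

At equivalence: moles acid = moles base.
moles HCl = 0.397 M × 0.06 L = 0.02382 mol
V_NaOH = 0.02382 mol ÷ 0.282 M = 0.08447 L = 84.5 mL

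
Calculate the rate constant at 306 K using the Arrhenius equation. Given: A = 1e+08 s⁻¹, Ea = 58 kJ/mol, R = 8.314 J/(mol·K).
1.26e-02 s⁻¹

k = A·exp(-Ea/(R·T)) = 1e+08·exp(-58000/(8.314·306)) = 1e+08·exp(-22.7980) = 1e+08·1.2559e-10 = 1.26e-02 s⁻¹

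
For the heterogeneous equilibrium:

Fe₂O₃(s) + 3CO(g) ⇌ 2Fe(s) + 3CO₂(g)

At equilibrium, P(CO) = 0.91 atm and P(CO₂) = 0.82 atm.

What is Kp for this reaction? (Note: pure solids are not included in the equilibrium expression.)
K_p = 0.732

Solids (Fe₂O₃, Fe) are excluded.
Kp = P(CO₂)³/P(CO)³ = (0.82)³/(0.91)³ = 0.5514/0.7536 = 0.732.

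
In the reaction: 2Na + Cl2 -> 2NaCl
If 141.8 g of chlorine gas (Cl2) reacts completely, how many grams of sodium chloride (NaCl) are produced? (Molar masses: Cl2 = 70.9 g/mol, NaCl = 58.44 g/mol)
Moles of Cl2 = 141.8 g ÷ 70.9 g/mol = 2 mol
Mole ratio: 2 mol NaCl / 1 mol Cl2
Moles of NaCl = 2 × (2/1) = 4 mol
Mass of NaCl = 4 mol × 58.44 g/mol = 233.8 g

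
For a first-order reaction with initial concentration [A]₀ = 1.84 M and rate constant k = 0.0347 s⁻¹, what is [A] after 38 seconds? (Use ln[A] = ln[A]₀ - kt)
0.4922 M

ln[A] = ln[A]₀ - k·t = ln(1.84) - (0.0347)·(38) = 0.6098 - 1.3186 = -0.7088
[A] = e^(-0.7088) = 0.4922 M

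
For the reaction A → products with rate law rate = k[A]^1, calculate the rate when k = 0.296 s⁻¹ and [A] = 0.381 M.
0.1128 M/s

rate = k·[A]^1 = 0.296·(0.381)^1 = 0.296·0.381 = 0.1128 M/s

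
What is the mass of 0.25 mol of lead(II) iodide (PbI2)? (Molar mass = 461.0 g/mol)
Mass = 0.25 mol × 461.0 g/mol = 115.2 g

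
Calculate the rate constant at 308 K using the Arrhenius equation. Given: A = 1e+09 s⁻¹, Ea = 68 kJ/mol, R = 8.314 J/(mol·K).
2.93e-03 s⁻¹

k = A·exp(-Ea/(R·T)) = 1e+09·exp(-68000/(8.314·308)) = 1e+09·exp(-26.5551) = 1e+09·2.9327e-12 = 2.93e-03 s⁻¹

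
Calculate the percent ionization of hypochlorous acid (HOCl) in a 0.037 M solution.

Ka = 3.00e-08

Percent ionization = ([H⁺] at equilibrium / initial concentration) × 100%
Percent ionization = 0.09%

Let x = [H⁺]. Ka = x²/(C - x) ⇒ x² + (3.00e-08)x - (3.00e-08)(0.037) = 0. x = 3.3302e-05. Percent = (3.3302e-05/0.037) × 100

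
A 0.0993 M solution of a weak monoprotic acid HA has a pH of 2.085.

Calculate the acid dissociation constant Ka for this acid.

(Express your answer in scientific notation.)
K_a = 7.42e-04

[H⁺] = 10^(−pH) = 10^(−2.085) = 8.222e-03 M. For HA ⇌ H⁺ + A⁻, Ka = x²/(C − x) = (8.222e-03)²/(0.0993 − 8.222e-03) = 7.42e-04.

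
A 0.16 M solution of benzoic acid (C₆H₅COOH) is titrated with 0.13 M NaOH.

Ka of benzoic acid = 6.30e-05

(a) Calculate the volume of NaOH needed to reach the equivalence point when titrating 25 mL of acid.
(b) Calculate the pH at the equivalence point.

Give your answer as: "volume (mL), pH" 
V = 30.8 mL, pH = 8.53

(a) At equivalence: moles acid = moles base.
moles acid = 0.16 × 0.025 = 0.004 mol; V_NaOH = 0.004/0.13 = 0.03077 L = 30.8 mL.
(b) At equivalence, all acid → conjugate base A⁻ at [A⁻] = 0.004/0.05577 = 0.07172 M.
Kb = Kw/Ka = 1.0e-14/6.30e-05 = 1.587e-10; [OH⁻] = √(Kb·[A⁻]) = 3.374e-06; pOH = 5.47; pH = 14 − pOH = 8.53.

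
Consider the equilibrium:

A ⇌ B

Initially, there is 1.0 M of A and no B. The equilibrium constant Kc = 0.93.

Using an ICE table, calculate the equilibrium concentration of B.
[B] = 0.482 M

ICE: [A] = 1.0 − x, [B] = x.
Kc = x/(1.0 − x) = 0.93 ⇒ x = 0.93·1.0/(1 + 0.93) = 0.93/1.93 = 0.4819.
[B] = x = 0.482 M.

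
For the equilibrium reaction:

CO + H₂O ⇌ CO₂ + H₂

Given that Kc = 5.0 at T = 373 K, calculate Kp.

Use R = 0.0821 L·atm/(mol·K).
K_p = 5.0000

Δn = (moles gaseous products) − (moles gaseous reactants) = 0
T = 373 K; RT = 0.0821 × 373 = 30.6233
Kp = Kc·(RT)^Δn = 5.0 × (30.6233)^0 = 5.0 × 1 = 5.0000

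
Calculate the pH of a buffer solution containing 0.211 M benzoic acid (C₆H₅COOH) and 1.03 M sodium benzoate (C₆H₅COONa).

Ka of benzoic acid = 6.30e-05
pH = 4.89

pKa = -log(6.30e-05) = 4.20. pH = pKa + log([A⁻]/[HA]) = 4.20 + log(1.03/0.211)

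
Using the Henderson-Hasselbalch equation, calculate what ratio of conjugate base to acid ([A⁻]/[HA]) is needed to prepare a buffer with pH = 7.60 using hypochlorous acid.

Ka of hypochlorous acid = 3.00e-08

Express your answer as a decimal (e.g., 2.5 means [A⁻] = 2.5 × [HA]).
[A⁻]/[HA] = 1.194

pKa = −log(3.00e-08) = 7.5229. pH = pKa + log([A⁻]/[HA]). 7.60 = 7.5229 + log(ratio). log(ratio) = 7.60 − 7.5229 = 0.0771. ratio = 10^(0.0771) = 1.194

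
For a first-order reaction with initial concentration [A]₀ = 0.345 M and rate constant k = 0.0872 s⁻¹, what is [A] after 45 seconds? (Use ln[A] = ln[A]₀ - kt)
0.0068 M

ln[A] = ln[A]₀ - k·t = ln(0.345) - (0.0872)·(45) = -1.0642 - 3.9240 = -4.9882
[A] = e^(-4.9882) = 0.0068 M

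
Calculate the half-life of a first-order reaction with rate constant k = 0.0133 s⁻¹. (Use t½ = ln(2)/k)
52.12 s

t½ = ln(2)/k = 0.6931/0.0133 = 52.12 s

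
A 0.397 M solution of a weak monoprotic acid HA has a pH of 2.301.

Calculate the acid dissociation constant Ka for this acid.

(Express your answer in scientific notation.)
K_a = 6.38e-05

[H⁺] = 10^(−pH) = 10^(−2.301) = 5.000e-03 M. For HA ⇌ H⁺ + A⁻, Ka = x²/(C − x) = (5.000e-03)²/(0.397 − 5.000e-03) = 6.38e-05.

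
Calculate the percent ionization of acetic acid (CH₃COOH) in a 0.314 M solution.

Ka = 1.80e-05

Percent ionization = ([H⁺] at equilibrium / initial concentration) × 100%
Percent ionization = 0.754%

Let x = [H⁺]. Ka = x²/(C - x) ⇒ x² + (1.80e-05)x - (1.80e-05)(0.314) = 0. x = 2.3684e-03. Percent = (2.3684e-03/0.314) × 100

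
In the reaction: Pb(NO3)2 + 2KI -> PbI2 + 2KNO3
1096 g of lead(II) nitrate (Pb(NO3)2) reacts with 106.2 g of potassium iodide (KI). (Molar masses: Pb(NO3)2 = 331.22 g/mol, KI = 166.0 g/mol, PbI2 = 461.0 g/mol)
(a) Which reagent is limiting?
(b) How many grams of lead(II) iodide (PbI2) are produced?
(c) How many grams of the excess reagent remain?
(a) KI, (b) 147.5 g, (c) 990 g

Moles of Pb(NO3)2 = 1096 g ÷ 331.22 g/mol = 3.30898 mol
Moles of KI = 106.2 g ÷ 166.0 g/mol = 0.639759 mol
Moles ÷ coefficient: Pb(NO3)2: 3.30898/1 = 3.309, KI: 0.639759/2 = 0.3199
(a) KI has the smaller value, so KI is the limiting reagent.
(b) Moles of PbI2 = 0.639759 mol KI × (1/2) = 0.31988 mol; mass = 0.31988 mol × 461.0 g/mol = 147.5 g
(c) Pb(NO3)2 consumed = 0.639759 × (1/2) = 0.31988 mol; remaining = 3.30898 − 0.31988 = 2.9891 mol; mass = 2.9891 mol × 331.22 g/mol = 990 g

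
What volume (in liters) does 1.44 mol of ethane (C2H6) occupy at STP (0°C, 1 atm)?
At STP, 1 mol of gas occupies 22.4 L
Volume = 1.44 mol × 22.4 L/mol = 32.26 L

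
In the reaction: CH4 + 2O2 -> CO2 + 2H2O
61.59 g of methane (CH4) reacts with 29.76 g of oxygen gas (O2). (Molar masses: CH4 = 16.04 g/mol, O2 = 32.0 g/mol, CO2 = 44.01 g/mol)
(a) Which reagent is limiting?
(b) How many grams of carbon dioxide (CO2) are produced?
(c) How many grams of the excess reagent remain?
(a) O2, (b) 20.46 g, (c) 54.13 g

Moles of CH4 = 61.59 g ÷ 16.04 g/mol = 3.83978 mol
Moles of O2 = 29.76 g ÷ 32.0 g/mol = 0.93 mol
Moles ÷ coefficient: CH4: 3.83978/1 = 3.84, O2: 0.93/2 = 0.465
(a) O2 has the smaller value, so O2 is the limiting reagent.
(b) Moles of CO2 = 0.93 mol O2 × (1/2) = 0.465 mol; mass = 0.465 mol × 44.01 g/mol = 20.46 g
(c) CH4 consumed = 0.93 × (1/2) = 0.465 mol; remaining = 3.83978 − 0.465 = 3.37478 mol; mass = 3.37478 mol × 16.04 g/mol = 54.13 g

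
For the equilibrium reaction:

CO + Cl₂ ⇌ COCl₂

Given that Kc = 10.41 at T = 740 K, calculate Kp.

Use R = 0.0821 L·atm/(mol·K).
K_p = 0.1713

Δn = (moles gaseous products) − (moles gaseous reactants) = -1
T = 740 K; RT = 0.0821 × 740 = 60.754
Kp = Kc·(RT)^Δn = 10.41 × (60.754)^-1 = 10.41 × 0.0164598 = 0.1713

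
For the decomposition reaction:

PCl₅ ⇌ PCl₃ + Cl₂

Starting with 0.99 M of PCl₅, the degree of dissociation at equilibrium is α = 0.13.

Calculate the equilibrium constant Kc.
K_c = 0.0192

x = α·[A]₀ = 0.13 × 0.99 = 0.1287 M dissociated.
At eq: [PCl₅] = 0.99 − 0.1287 = 0.8613 M; [PCl₃] = [Cl₂] = x = 0.1287 M.
Kc = [PCl₃][Cl₂]/[PCl₅] = (0.1287)²/0.8613 = 0.01923.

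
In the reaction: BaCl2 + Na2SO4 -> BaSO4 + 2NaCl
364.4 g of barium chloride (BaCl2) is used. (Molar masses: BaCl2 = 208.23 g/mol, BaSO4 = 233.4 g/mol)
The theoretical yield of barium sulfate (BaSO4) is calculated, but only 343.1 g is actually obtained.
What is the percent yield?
Moles of BaCl2 = 364.4 g ÷ 208.23 g/mol = 1.74999 mol
Mole ratio: 1 mol BaSO4 / 1 mol BaCl2
Moles of BaSO4 = 1.74999 × (1/1) = 1.74999 mol
Theoretical yield = 1.74999 mol × 233.4 g/mol = 408.45 g
Actual yield = 343.1 g
Percent yield = (343.1 / 408.45) × 100% = 84.0%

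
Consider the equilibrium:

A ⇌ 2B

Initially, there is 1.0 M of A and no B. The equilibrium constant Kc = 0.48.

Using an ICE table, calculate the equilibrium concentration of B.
[B] = 0.583 M

ICE: [A] = 1.0 − x, [B] = 2x.
Kc = (2x)²/(1.0 − x) = 0.48 ⇒ 4x² + 0.48x − 0.48 = 0.
x = (−0.48 + √(0.48² + 4·4·0.48))/(2·4) = (−0.48 + √7.9104)/8 = 0.29157.
[B] = 2x = 0.583 M.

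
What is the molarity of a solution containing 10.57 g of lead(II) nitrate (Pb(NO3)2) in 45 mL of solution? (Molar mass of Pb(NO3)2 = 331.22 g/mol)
Moles of Pb(NO3)2 = 10.57 g ÷ 331.22 g/mol = 0.0319123 mol
Volume = 45 mL = 0.045 L
Molarity = 0.0319123 mol ÷ 0.045 L = 0.7092 M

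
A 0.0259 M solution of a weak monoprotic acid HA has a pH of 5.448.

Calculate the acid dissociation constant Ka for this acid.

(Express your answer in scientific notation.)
K_a = 4.91e-10

[H⁺] = 10^(−pH) = 10^(−5.448) = 3.565e-06 M. For HA ⇌ H⁺ + A⁻, Ka = x²/(C − x) = (3.565e-06)²/(0.0259 − 3.565e-06) = 4.91e-10.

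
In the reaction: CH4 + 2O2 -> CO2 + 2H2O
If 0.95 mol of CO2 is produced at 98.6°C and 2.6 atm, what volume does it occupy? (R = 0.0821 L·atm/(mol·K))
T = 98.6°C + 273.15 = 371.75 K
V = nRT/P = (0.95 × 0.0821 × 371.75) / 2.6
V = 11.15 L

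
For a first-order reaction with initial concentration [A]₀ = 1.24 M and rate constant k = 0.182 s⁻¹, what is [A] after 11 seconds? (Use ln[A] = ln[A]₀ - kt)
0.1675 M

ln[A] = ln[A]₀ - k·t = ln(1.24) - (0.182)·(11) = 0.2151 - 2.0020 = -1.7869
[A] = e^(-1.7869) = 0.1675 M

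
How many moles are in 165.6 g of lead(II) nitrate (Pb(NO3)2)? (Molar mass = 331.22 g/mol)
Moles = 165.6 g ÷ 331.22 g/mol = 0.5 mol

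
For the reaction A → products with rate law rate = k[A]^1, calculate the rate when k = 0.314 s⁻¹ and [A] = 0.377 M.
0.1184 M/s

rate = k·[A]^1 = 0.314·(0.377)^1 = 0.314·0.377 = 0.1184 M/s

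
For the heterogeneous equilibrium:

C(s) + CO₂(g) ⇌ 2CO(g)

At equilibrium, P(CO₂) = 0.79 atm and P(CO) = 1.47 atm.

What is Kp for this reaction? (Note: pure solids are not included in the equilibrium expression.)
K_p = 2.735

Solid C is excluded.
Kp = P(CO)²/P(CO₂) = (1.47)²/0.79 = 2.161/0.79 = 2.735.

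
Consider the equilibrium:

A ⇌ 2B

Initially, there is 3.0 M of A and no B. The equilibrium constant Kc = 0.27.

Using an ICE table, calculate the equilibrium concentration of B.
[B] = 0.835 M

ICE: [A] = 3.0 − x, [B] = 2x.
Kc = (2x)²/(3.0 − x) = 0.27 ⇒ 4x² + 0.27x − 0.81 = 0.
x = (−0.27 + √(0.27² + 4·4·0.81))/(2·4) = (−0.27 + √13.033)/8 = 0.41751.
[B] = 2x = 0.835 M.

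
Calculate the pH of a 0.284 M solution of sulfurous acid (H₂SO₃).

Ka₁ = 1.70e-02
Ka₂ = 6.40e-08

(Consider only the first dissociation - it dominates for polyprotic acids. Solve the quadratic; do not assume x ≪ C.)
pH = 1.21

x² + Ka₁·x − Ka₁·C = 0 with Ka₁ = 1.70e-02, C = 0.284.
x = (−Ka₁ + √(Ka₁² + 4·Ka₁·C))/2 = 6.1502e-02 M, so pH = 1.21.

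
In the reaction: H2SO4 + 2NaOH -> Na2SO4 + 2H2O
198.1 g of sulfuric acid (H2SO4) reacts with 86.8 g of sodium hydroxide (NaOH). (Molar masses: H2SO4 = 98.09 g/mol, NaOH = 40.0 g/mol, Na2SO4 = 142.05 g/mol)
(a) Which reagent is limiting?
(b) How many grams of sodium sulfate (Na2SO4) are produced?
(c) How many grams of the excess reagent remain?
(a) NaOH, (b) 154.1 g, (c) 91.67 g

Moles of H2SO4 = 198.1 g ÷ 98.09 g/mol = 2.01957 mol
Moles of NaOH = 86.8 g ÷ 40.0 g/mol = 2.17 mol
Moles ÷ coefficient: H2SO4: 2.01957/1 = 2.02, NaOH: 2.17/2 = 1.085
(a) NaOH has the smaller value, so NaOH is the limiting reagent.
(b) Moles of Na2SO4 = 2.17 mol NaOH × (1/2) = 1.085 mol; mass = 1.085 mol × 142.05 g/mol = 154.1 g
(c) H2SO4 consumed = 2.17 × (1/2) = 1.085 mol; remaining = 2.01957 − 1.085 = 0.934574 mol; mass = 0.934574 mol × 98.09 g/mol = 91.67 g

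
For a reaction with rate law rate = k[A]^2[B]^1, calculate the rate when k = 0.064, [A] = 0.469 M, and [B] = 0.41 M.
0.005772 M/s

rate = k·[A]^2·[B]^1 = 0.064·(0.469)^2·(0.41)^1 = 0.064·0.219961·0.41 = 0.005772 M/s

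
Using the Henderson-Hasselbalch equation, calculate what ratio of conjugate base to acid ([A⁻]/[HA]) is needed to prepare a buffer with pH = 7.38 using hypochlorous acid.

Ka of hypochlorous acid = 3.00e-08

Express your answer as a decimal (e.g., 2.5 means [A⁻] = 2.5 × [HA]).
[A⁻]/[HA] = 0.720

pKa = −log(3.00e-08) = 7.5229. pH = pKa + log([A⁻]/[HA]). 7.38 = 7.5229 + log(ratio). log(ratio) = 7.38 − 7.5229 = -0.1429. ratio = 10^(-0.1429) = 0.720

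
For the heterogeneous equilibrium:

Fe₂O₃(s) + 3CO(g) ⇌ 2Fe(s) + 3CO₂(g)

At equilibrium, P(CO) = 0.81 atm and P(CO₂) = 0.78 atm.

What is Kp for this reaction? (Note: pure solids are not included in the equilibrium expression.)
K_p = 0.893

Solids (Fe₂O₃, Fe) are excluded.
Kp = P(CO₂)³/P(CO)³ = (0.78)³/(0.81)³ = 0.4746/0.5314 = 0.893.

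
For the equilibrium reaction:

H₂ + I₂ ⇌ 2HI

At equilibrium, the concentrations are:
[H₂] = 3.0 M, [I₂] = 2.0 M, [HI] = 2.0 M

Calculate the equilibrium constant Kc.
K_c = 0.6667

Kc = ([HI]^2) / ([H₂] × [I₂])
   = ((2.0)^2) / ((3.0)·(2.0))
   = 4 / 6 = 0.6667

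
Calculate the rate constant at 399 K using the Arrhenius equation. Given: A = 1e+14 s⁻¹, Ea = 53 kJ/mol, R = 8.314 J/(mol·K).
1.15e+07 s⁻¹

k = A·exp(-Ea/(R·T)) = 1e+14·exp(-53000/(8.314·399)) = 1e+14·exp(-15.9769) = 1e+14·1.1516e-07 = 1.15e+07 s⁻¹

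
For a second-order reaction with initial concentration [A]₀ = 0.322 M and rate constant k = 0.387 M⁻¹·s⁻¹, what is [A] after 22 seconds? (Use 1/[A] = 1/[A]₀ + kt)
0.0861 M

1/[A] = 1/[A]₀ + k·t = 1/0.322 + (0.387)·(22) = 3.1056 + 8.5140 = 11.6196
[A] = 1/11.6196 = 0.0861 M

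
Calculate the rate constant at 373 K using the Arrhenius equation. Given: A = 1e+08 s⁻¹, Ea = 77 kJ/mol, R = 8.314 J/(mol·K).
1.65e-03 s⁻¹

k = A·exp(-Ea/(R·T)) = 1e+08·exp(-77000/(8.314·373)) = 1e+08·exp(-24.8297) = 1e+08·1.6466e-11 = 1.65e-03 s⁻¹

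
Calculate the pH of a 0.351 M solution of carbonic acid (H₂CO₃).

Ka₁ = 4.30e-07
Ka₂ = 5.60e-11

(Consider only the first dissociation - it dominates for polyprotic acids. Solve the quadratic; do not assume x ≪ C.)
pH = 3.41

x² + Ka₁·x − Ka₁·C = 0 with Ka₁ = 4.30e-07, C = 0.351.
x = (−Ka₁ + √(Ka₁² + 4·Ka₁·C))/2 = 3.8828e-04 M, so pH = 3.41.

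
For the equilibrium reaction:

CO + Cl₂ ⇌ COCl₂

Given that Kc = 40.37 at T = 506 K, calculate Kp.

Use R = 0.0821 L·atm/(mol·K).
K_p = 0.9718

Δn = (moles gaseous products) − (moles gaseous reactants) = -1
T = 506 K; RT = 0.0821 × 506 = 41.5426
Kp = Kc·(RT)^Δn = 40.37 × (41.5426)^-1 = 40.37 × 0.0240717 = 0.9718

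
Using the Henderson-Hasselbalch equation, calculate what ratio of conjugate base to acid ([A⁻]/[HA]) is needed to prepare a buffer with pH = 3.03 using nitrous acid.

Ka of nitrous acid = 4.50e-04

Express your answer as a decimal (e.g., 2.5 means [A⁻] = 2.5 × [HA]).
[A⁻]/[HA] = 0.482

pKa = −log(4.50e-04) = 3.3468. pH = pKa + log([A⁻]/[HA]). 3.03 = 3.3468 + log(ratio). log(ratio) = 3.03 − 3.3468 = -0.3168. ratio = 10^(-0.3168) = 0.482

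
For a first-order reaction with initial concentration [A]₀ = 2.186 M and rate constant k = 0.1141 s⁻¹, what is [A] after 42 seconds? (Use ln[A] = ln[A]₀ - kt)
0.0181 M

ln[A] = ln[A]₀ - k·t = ln(2.186) - (0.1141)·(42) = 0.7821 - 4.7922 = -4.0101
[A] = e^(-4.0101) = 0.0181 M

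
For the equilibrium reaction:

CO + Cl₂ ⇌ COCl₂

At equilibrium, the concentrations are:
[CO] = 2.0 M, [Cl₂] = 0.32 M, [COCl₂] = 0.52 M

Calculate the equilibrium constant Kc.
K_c = 0.8125

Kc = ([COCl₂]) / ([CO] × [Cl₂])
   = ((0.52)) / ((2.0)·(0.32))
   = 0.52 / 0.64 = 0.8125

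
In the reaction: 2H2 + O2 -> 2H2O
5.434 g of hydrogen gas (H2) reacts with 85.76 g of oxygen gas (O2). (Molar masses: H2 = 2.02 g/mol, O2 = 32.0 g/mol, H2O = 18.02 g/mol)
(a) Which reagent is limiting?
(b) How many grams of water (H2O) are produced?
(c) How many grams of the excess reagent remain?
(a) H2, (b) 48.48 g, (c) 42.72 g

Moles of H2 = 5.434 g ÷ 2.02 g/mol = 2.6901 mol
Moles of O2 = 85.76 g ÷ 32.0 g/mol = 2.68 mol
Moles ÷ coefficient: H2: 2.6901/2 = 1.345, O2: 2.68/1 = 2.68
(a) H2 has the smaller value, so H2 is the limiting reagent.
(b) Moles of H2O = 2.6901 mol H2 × (2/2) = 2.6901 mol; mass = 2.6901 mol × 18.02 g/mol = 48.48 g
(c) O2 consumed = 2.6901 × (1/2) = 1.34505 mol; remaining = 2.68 − 1.34505 = 1.33495 mol; mass = 1.33495 mol × 32.0 g/mol = 42.72 g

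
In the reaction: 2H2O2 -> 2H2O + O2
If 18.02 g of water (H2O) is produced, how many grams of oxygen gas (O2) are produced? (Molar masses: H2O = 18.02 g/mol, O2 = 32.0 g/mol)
Moles of H2O = 18.02 g ÷ 18.02 g/mol = 1 mol
Mole ratio: 1 mol O2 / 2 mol H2O
Moles of O2 = 1 × (1/2) = 0.5 mol
Mass of O2 = 0.5 mol × 32.0 g/mol = 16 g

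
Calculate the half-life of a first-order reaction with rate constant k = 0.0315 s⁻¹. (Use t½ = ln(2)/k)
22.00 s

t½ = ln(2)/k = 0.6931/0.0315 = 22.00 s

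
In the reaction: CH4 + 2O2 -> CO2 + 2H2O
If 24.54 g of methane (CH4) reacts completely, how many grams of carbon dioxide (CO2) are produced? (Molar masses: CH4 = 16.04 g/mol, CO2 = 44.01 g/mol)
Moles of CH4 = 24.54 g ÷ 16.04 g/mol = 1.52993 mol
Mole ratio: 1 mol CO2 / 1 mol CH4
Moles of CO2 = 1.52993 × (1/1) = 1.52993 mol
Mass of CO2 = 1.52993 mol × 44.01 g/mol = 67.33 g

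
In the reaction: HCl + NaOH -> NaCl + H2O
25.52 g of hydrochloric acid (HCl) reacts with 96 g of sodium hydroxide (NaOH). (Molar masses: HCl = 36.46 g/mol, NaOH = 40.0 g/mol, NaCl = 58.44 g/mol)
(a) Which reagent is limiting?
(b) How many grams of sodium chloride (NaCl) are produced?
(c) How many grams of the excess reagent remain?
(a) HCl, (b) 40.9 g, (c) 68 g

Moles of HCl = 25.52 g ÷ 36.46 g/mol = 0.699945 mol
Moles of NaOH = 96 g ÷ 40.0 g/mol = 2.4 mol
Moles ÷ coefficient: HCl: 0.699945/1 = 0.6999, NaOH: 2.4/1 = 2.4
(a) HCl has the smaller value, so HCl is the limiting reagent.
(b) Moles of NaCl = 0.699945 mol HCl × (1/1) = 0.699945 mol; mass = 0.699945 mol × 58.44 g/mol = 40.9 g
(c) NaOH consumed = 0.699945 × (1/1) = 0.699945 mol; remaining = 2.4 − 0.699945 = 1.70005 mol; mass = 1.70005 mol × 40.0 g/mol = 68 g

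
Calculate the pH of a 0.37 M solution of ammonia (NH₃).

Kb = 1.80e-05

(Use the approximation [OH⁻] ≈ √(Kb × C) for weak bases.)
pH = 11.41

[OH⁻] = √(Kb × C) = √(1.80e-05 × 0.37) = 2.5807e-03. pOH = 2.59, pH = 14 - pOH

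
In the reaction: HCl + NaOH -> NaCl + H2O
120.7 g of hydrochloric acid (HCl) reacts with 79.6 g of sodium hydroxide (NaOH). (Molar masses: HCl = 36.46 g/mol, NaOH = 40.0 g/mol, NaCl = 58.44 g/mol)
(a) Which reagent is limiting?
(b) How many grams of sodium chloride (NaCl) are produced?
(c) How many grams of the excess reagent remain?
(a) NaOH, (b) 116.3 g, (c) 48.14 g

Moles of HCl = 120.7 g ÷ 36.46 g/mol = 3.31048 mol
Moles of NaOH = 79.6 g ÷ 40.0 g/mol = 1.99 mol
Moles ÷ coefficient: HCl: 3.31048/1 = 3.31, NaOH: 1.99/1 = 1.99
(a) NaOH has the smaller value, so NaOH is the limiting reagent.
(b) Moles of NaCl = 1.99 mol NaOH × (1/1) = 1.99 mol; mass = 1.99 mol × 58.44 g/mol = 116.3 g
(c) HCl consumed = 1.99 × (1/1) = 1.99 mol; remaining = 3.31048 − 1.99 = 1.32048 mol; mass = 1.32048 mol × 36.46 g/mol = 48.14 g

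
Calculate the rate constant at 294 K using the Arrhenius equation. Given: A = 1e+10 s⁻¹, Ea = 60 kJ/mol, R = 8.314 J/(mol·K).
2.19e-01 s⁻¹

k = A·exp(-Ea/(R·T)) = 1e+10·exp(-60000/(8.314·294)) = 1e+10·exp(-24.5467) = 1e+10·2.1852e-11 = 2.19e-01 s⁻¹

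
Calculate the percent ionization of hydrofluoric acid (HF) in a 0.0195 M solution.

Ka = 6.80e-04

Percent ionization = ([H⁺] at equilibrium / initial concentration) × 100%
Percent ionization = 17%

Let x = [H⁺]. Ka = x²/(C - x) ⇒ x² + (6.80e-04)x - (6.80e-04)(0.0195) = 0. x = 3.3173e-03. Percent = (3.3173e-03/0.0195) × 100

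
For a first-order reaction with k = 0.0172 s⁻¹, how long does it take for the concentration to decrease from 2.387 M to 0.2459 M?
132.14 s

From ln[A] = ln[A]₀ - k·t: t = ln([A]₀/[A])/k = ln(2.387/0.2459)/0.0172 = ln(9.7072)/0.0172 = 2.2729/0.0172 = 132.14 s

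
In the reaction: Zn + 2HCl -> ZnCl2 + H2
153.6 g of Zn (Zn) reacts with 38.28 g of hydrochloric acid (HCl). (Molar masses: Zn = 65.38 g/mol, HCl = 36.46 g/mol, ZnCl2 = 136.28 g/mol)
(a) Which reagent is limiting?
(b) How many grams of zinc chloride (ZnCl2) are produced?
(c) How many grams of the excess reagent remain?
(a) HCl, (b) 71.54 g, (c) 119.3 g

Moles of Zn = 153.6 g ÷ 65.38 g/mol = 2.34934 mol
Moles of HCl = 38.28 g ÷ 36.46 g/mol = 1.04992 mol
Moles ÷ coefficient: Zn: 2.34934/1 = 2.349, HCl: 1.04992/2 = 0.525
(a) HCl has the smaller value, so HCl is the limiting reagent.
(b) Moles of ZnCl2 = 1.04992 mol HCl × (1/2) = 0.524959 mol; mass = 0.524959 mol × 136.28 g/mol = 71.54 g
(c) Zn consumed = 1.04992 × (1/2) = 0.524959 mol; remaining = 2.34934 − 0.524959 = 1.82438 mol; mass = 1.82438 mol × 65.38 g/mol = 119.3 g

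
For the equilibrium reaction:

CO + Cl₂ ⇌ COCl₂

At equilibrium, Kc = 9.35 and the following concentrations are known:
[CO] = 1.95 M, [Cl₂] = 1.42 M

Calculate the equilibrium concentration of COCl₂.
[COCl₂] = 25.8901 M

Kc = ([COCl₂]) / ([CO] × [Cl₂]) = 9.35
[COCl₂]^1 = Kc · (reactant terms)/(other product terms) = 9.35 · 2.769 / 1 = 25.89
[COCl₂] = 25.8901 M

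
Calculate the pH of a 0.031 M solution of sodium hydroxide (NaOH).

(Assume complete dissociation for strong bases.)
pH = 12.49

[OH⁻] = 0.031 M for strong base. pOH = -log[OH⁻] = 1.51, pH = 14 - pOH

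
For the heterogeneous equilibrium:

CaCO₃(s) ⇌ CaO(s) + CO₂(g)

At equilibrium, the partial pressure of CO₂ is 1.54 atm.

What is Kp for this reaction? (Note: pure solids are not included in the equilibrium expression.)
K_p = 1.54

Solids (CaCO₃, CaO) have activity 1 and are excluded.
Kp = P(CO₂) = 1.54.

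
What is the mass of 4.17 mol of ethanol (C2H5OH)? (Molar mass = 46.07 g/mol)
Mass = 4.17 mol × 46.07 g/mol = 192.1 g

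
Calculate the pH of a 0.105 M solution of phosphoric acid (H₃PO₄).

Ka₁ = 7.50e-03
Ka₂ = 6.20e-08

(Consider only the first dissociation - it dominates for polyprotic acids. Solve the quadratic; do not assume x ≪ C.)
pH = 1.61

x² + Ka₁·x − Ka₁·C = 0 with Ka₁ = 7.50e-03, C = 0.105.
x = (−Ka₁ + √(Ka₁² + 4·Ka₁·C))/2 = 2.4562e-02 M, so pH = 1.61.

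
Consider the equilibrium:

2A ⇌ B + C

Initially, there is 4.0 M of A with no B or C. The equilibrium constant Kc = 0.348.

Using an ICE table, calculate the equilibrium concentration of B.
[B] = 1.082 M

ICE: [A] = 4.0 − 2x, [B] = [C] = x.
Kc = x²/(4.0 − 2x)² = 0.348 ⇒ √Kc = x/(4.0 − 2x).
x = √0.348·4.0/(1 + 2√0.348) = 0.58992·4.0/2.1798 = 1.0825.
[B] = x = 1.082 M.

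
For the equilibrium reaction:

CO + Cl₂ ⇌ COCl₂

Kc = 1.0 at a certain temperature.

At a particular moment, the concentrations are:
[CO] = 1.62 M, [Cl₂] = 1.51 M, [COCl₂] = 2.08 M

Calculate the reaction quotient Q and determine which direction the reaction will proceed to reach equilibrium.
Q = 0.850, Q < K, reaction proceeds forward (toward products)

Q = ([COCl₂]) / ([CO] × [Cl₂])
  = ((2.08)) / ((1.62)·(1.51)) = 2.08/2.4462 = 0.8503
Since Q = 0.8503 < Kc = 1.0, the reaction proceeds forward (toward products) to reach equilibrium.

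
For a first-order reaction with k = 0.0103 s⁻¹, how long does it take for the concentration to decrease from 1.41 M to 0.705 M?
67.30 s

From ln[A] = ln[A]₀ - k·t: t = ln([A]₀/[A])/k = ln(1.41/0.705)/0.0103 = ln(2.0000)/0.0103 = 0.6931/0.0103 = 67.30 s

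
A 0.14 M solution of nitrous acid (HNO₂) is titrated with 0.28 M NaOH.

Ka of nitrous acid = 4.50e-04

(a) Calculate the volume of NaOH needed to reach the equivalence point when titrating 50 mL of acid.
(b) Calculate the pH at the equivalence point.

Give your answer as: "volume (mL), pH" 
V = 25.0 mL, pH = 8.16

(a) At equivalence: moles acid = moles base.
moles acid = 0.14 × 0.05 = 0.007 mol; V_NaOH = 0.007/0.28 = 0.025 L = 25.0 mL.
(b) At equivalence, all acid → conjugate base A⁻ at [A⁻] = 0.007/0.075 = 0.09333 M.
Kb = Kw/Ka = 1.0e-14/4.50e-04 = 2.222e-11; [OH⁻] = √(Kb·[A⁻]) = 1.440e-06; pOH = 5.84; pH = 14 − pOH = 8.16.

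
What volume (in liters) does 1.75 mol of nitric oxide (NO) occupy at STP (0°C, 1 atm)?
At STP, 1 mol of gas occupies 22.4 L
Volume = 1.75 mol × 22.4 L/mol = 39.20 L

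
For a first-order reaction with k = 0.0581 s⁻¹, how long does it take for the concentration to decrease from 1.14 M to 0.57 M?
11.93 s

From ln[A] = ln[A]₀ - k·t: t = ln([A]₀/[A])/k = ln(1.14/0.57)/0.0581 = ln(2.0000)/0.0581 = 0.6931/0.0581 = 11.93 s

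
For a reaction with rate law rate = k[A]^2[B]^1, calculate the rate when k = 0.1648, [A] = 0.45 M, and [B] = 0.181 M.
0.00604 M/s

rate = k·[A]^2·[B]^1 = 0.1648·(0.45)^2·(0.181)^1 = 0.1648·0.2025·0.181 = 0.00604 M/s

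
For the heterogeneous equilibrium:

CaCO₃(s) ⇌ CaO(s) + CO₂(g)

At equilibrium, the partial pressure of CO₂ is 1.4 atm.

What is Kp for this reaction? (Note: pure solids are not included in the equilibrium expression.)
K_p = 1.4

Solids (CaCO₃, CaO) have activity 1 and are excluded.
Kp = P(CO₂) = 1.4.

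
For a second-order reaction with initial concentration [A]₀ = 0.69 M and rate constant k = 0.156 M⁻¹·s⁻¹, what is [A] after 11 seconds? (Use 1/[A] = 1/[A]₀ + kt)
0.3159 M

1/[A] = 1/[A]₀ + k·t = 1/0.69 + (0.156)·(11) = 1.4493 + 1.7160 = 3.1653
[A] = 1/3.1653 = 0.3159 M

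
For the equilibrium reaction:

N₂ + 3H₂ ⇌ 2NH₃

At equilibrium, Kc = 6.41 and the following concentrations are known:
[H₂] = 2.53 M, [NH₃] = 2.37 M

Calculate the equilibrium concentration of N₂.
[N₂] = 0.0541 M

Kc = ([NH₃]^2) / ([N₂] × [H₂]^3) = 6.41
[N₂]^1 = (product terms)/(Kc · other reactant terms) = 5.6169 / (6.41 · 16.194) = 0.05411
[N₂] = 0.0541 M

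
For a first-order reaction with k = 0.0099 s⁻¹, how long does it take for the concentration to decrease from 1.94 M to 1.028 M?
64.15 s

From ln[A] = ln[A]₀ - k·t: t = ln([A]₀/[A])/k = ln(1.94/1.028)/0.0099 = ln(1.8872)/0.0099 = 0.6351/0.0099 = 64.15 s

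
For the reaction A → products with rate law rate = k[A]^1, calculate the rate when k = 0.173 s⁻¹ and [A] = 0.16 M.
0.02768 M/s

rate = k·[A]^1 = 0.173·(0.16)^1 = 0.173·0.16 = 0.02768 M/s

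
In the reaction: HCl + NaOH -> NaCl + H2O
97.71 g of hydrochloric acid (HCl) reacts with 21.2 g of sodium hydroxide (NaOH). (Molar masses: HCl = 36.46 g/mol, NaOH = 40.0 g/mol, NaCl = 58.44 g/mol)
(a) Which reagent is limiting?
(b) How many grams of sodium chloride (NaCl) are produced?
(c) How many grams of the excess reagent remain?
(a) NaOH, (b) 30.97 g, (c) 78.39 g

Moles of HCl = 97.71 g ÷ 36.46 g/mol = 2.67992 mol
Moles of NaOH = 21.2 g ÷ 40.0 g/mol = 0.53 mol
Moles ÷ coefficient: HCl: 2.67992/1 = 2.68, NaOH: 0.53/1 = 0.53
(a) NaOH has the smaller value, so NaOH is the limiting reagent.
(b) Moles of NaCl = 0.53 mol NaOH × (1/1) = 0.53 mol; mass = 0.53 mol × 58.44 g/mol = 30.97 g
(c) HCl consumed = 0.53 × (1/1) = 0.53 mol; remaining = 2.67992 − 0.53 = 2.14992 mol; mass = 2.14992 mol × 36.46 g/mol = 78.39 g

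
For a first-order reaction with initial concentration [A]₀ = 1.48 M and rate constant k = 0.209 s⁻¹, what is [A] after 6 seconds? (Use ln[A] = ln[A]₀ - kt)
0.4223 M

ln[A] = ln[A]₀ - k·t = ln(1.48) - (0.209)·(6) = 0.3920 - 1.2540 = -0.8620
[A] = e^(-0.8620) = 0.4223 M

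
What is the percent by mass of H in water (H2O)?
Mass of H in formula = 1.008 × 2 = 2.016 g/mol
Molar mass = 18.02 g/mol
% H = (2.016/18.02) × 100% = 11.19%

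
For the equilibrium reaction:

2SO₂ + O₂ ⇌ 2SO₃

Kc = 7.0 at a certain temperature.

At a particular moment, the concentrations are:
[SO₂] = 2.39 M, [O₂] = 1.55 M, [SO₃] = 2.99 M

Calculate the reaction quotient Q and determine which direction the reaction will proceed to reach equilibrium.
Q = 1.010, Q < K, reaction proceeds forward (toward products)

Q = ([SO₃]^2) / ([SO₂]^2 × [O₂])
  = ((2.99)^2) / ((2.39)^2·(1.55)) = 8.9401/8.8538 = 1.01
Since Q = 1.01 < Kc = 7.0, the reaction proceeds forward (toward products) to reach equilibrium.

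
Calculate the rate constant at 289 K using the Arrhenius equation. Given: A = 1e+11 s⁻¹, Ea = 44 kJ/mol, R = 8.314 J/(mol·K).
1.11e+03 s⁻¹

k = A·exp(-Ea/(R·T)) = 1e+11·exp(-44000/(8.314·289)) = 1e+11·exp(-18.3124) = 1e+11·1.1144e-08 = 1.11e+03 s⁻¹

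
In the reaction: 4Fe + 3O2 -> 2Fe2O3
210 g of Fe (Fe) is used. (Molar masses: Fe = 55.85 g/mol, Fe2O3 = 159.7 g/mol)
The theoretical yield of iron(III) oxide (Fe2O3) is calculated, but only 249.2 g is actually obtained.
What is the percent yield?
Moles of Fe = 210 g ÷ 55.85 g/mol = 3.76007 mol
Mole ratio: 2 mol Fe2O3 / 4 mol Fe
Moles of Fe2O3 = 3.76007 × (2/4) = 1.88004 mol
Theoretical yield = 1.88004 mol × 159.7 g/mol = 300.24 g
Actual yield = 249.2 g
Percent yield = (249.2 / 300.24) × 100% = 83.0%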